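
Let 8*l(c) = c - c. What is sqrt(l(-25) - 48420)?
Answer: 6*I*sqrt(1345) ≈ 220.05*I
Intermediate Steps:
l(c) = 0 (l(c) = (c - c)/8 = (1/8)*0 = 0)
sqrt(l(-25) - 48420) = sqrt(0 - 48420) = sqrt(-48420) = 6*I*sqrt(1345)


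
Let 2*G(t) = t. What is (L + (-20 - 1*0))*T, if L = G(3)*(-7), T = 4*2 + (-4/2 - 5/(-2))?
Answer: -1037/4 ≈ -259.25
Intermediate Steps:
G(t) = t/2
T = 17/2 (T = 8 + (-4*½ - 5*(-½)) = 8 + (-2 + 5/2) = 8 + ½ = 17/2 ≈ 8.5000)
L = -21/2 (L = ((½)*3)*(-7) = (3/2)*(-7) = -21/2 ≈ -10.500)
(L + (-20 - 1*0))*T = (-21/2 + (-20 - 1*0))*(17/2) = (-21/2 + (-20 + 0))*(17/2) = (-21/2 - 20)*(17/2) = -61/2*17/2 = -1037/4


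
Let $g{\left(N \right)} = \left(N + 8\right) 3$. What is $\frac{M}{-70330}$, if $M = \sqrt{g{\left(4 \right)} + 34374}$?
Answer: $- \frac{\sqrt{34410}}{70330} \approx -0.0026376$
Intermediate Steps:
$g{\left(N \right)} = 24 + 3 N$ ($g{\left(N \right)} = \left(8 + N\right) 3 = 24 + 3 N$)
$M = \sqrt{34410}$ ($M = \sqrt{\left(24 + 3 \cdot 4\right) + 34374} = \sqrt{\left(24 + 12\right) + 34374} = \sqrt{36 + 34374} = \sqrt{34410} \approx 185.5$)
$\frac{M}{-70330} = \frac{\sqrt{34410}}{-70330} = \sqrt{34410} \left(- \frac{1}{70330}\right) = - \frac{\sqrt{34410}}{70330}$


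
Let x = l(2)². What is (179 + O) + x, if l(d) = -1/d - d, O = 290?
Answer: 1901/4 ≈ 475.25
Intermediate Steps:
l(d) = -d - 1/d
x = 25/4 (x = (-1*2 - 1/2)² = (-2 - 1*½)² = (-2 - ½)² = (-5/2)² = 25/4 ≈ 6.2500)
(179 + O) + x = (179 + 290) + 25/4 = 469 + 25/4 = 1901/4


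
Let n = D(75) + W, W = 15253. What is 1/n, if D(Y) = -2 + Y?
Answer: 1/15326 ≈ 6.5249e-5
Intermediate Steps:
n = 15326 (n = (-2 + 75) + 15253 = 73 + 15253 = 15326)
1/n = 1/15326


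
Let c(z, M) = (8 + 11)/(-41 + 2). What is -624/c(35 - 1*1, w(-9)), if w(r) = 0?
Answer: 24336/19 ≈ 1280.8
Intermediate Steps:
c(z, M) = -19/39 (c(z, M) = 19/(-39) = 19*(-1/39) = -19/39)
-624/c(35 - 1*1, w(-9)) = -624/(-19/39) = -624*(-39/19) = 24336/19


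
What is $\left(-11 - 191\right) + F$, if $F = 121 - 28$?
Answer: $-109$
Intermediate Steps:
$F = 93$
$\left(-11 - 191\right) + F = \left(-11 - 191\right) + 93 = -202 + 93 = -109$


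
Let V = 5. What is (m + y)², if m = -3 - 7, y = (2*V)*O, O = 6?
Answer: 2500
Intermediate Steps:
y = 60 (y = (2*5)*6 = 10*6 = 60)
m = -10
(m + y)² = (-10 + 60)² = 50² = 2500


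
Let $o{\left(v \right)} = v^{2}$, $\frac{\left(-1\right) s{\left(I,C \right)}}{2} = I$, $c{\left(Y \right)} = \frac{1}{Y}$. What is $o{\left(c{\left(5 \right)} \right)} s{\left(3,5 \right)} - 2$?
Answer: $- \frac{56}{25} \approx -2.24$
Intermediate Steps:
$s{\left(I,C \right)} = - 2 I$
$o{\left(c{\left(5 \right)} \right)} s{\left(3,5 \right)} - 2 = \left(\frac{1}{5}\right)^{2} \left(\left(-2\right) 3\right) - 2 = \left(\frac{1}{5}\right)^{2} \left(-6\right) - 2 = \frac{1}{25} \left(-6\right) - 2 = - \frac{6}{25} - 2 = - \frac{56}{25}$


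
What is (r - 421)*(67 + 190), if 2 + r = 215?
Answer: -53456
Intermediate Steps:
r = 213 (r = -2 + 215 = 213)
(r - 421)*(67 + 190) = (213 - 421)*(67 + 190) = -208*257 = -53456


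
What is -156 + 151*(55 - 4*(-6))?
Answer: 11773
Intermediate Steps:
-156 + 151*(55 - 4*(-6)) = -156 + 151*(55 + 24) = -156 + 151*79 = -156 + 11929 = 11773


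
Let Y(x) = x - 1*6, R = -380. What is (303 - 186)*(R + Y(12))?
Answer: -43758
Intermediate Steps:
Y(x) = -6 + x (Y(x) = x - 6 = -6 + x)
(303 - 186)*(R + Y(12)) = (303 - 186)*(-380 + (-6 + 12)) = 117*(-380 + 6) = 117*(-374) = -43758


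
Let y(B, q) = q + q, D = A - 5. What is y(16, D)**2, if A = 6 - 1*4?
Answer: 36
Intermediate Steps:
A = 2 (A = 6 - 4 = 2)
D = -3 (D = 2 - 5 = -3)
y(B, q) = 2*q
y(16, D)**2 = (2*(-3))**2 = (-6)**2 = 36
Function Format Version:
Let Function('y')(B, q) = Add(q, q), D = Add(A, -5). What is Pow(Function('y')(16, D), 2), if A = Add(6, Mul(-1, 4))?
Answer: 36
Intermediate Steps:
A = 2 (A = Add(6, -4) = 2)
D = -3 (D = Add(2, -5) = -3)
Function('y')(B, q) = Mul(2, q)
Pow(Function('y')(16, D), 2) = Pow(Mul(2, -3), 2) = Pow(-6, 2) = 36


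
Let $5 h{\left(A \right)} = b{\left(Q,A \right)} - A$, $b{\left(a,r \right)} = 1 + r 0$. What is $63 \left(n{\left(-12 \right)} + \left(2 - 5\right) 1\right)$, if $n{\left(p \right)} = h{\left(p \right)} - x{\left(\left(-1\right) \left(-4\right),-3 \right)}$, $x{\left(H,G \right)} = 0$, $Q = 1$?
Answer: $- \frac{126}{5} \approx -25.2$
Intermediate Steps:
$b{\left(a,r \right)} = 1$ ($b{\left(a,r \right)} = 1 + 0 = 1$)
$h{\left(A \right)} = \frac{1}{5} - \frac{A}{5}$ ($h{\left(A \right)} = \frac{1 - A}{5} = \frac{1}{5} - \frac{A}{5}$)
$n{\left(p \right)} = \frac{1}{5} - \frac{p}{5}$ ($n{\left(p \right)} = \left(\frac{1}{5} - \frac{p}{5}\right) - 0 = \left(\frac{1}{5} - \frac{p}{5}\right) + 0 = \frac{1}{5} - \frac{p}{5}$)
$63 \left(n{\left(-12 \right)} + \left(2 - 5\right) 1\right) = 63 \left(\left(\frac{1}{5} - - \frac{12}{5}\right) + \left(2 - 5\right) 1\right) = 63 \left(\left(\frac{1}{5} + \frac{12}{5}\right) - 3\right) = 63 \left(\frac{13}{5} - 3\right) = 63 \left(- \frac{2}{5}\right) = - \frac{126}{5}$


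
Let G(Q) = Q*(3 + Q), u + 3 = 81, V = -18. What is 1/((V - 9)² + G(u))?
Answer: 1/7047 ≈ 0.00014190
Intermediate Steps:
u = 78 (u = -3 + 81 = 78)
1/((V - 9)² + G(u)) = 1/((-18 - 9)² + 78*(3 + 78)) = 1/((-27)² + 78*81) = 1/(729 + 6318) = 1/7047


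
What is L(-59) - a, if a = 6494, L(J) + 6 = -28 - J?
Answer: -6469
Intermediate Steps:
L(J) = -34 - J (L(J) = -6 + (-28 - J) = -34 - J)
L(-59) - a = (-34 - 1*(-59)) - 1*6494 = (-34 + 59) - 6494 = 25 - 6494 = -6469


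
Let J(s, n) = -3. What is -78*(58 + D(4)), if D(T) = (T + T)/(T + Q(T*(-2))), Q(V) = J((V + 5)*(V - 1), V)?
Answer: -5148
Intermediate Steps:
Q(V) = -3
D(T) = 2*T/(-3 + T) (D(T) = (T + T)/(T - 3) = (2*T)/(-3 + T) = 2*T/(-3 + T))
-78*(58 + D(4)) = -78*(58 + 2*4/(-3 + 4)) = -78*(58 + 2*4/1) = -78*(58 + 2*4*1) = -78*(58 + 8) = -78*66 = -5148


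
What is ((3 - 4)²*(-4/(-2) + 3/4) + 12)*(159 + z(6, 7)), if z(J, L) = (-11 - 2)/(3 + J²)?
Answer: 7021/3 ≈ 2340.3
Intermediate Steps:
z(J, L) = -13/(3 + J²)
((3 - 4)²*(-4/(-2) + 3/4) + 12)*(159 + z(6, 7)) = ((3 - 4)²*(-4/(-2) + 3/4) + 12)*(159 - 13/(3 + 6²)) = ((-1)²*(-4*(-½) + 3*(¼)) + 12)*(159 - 13/(3 + 36)) = (1*(2 + ¾) + 12)*(159 - 13/39) = (1*(11/4) + 12)*(159 - 13*1/39) = (11/4 + 12)*(159 - ⅓) = (59/4)*(476/3) = 7021/3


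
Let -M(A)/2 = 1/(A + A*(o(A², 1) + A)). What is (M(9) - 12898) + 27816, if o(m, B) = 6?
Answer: 1074095/72 ≈ 14918.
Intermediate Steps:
M(A) = -2/(A + A*(6 + A))
(M(9) - 12898) + 27816 = (-2/(9*(7 + 9)) - 12898) + 27816 = (-2*⅑/16 - 12898) + 27816 = (-2*⅑*1/16 - 12898) + 27816 = (-1/72 - 12898) + 27816 = -928657/72 + 27816 = 1074095/72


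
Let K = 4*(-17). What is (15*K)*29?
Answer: -29580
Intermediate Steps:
K = -68
(15*K)*29 = (15*(-68))*29 = -1020*29 = -29580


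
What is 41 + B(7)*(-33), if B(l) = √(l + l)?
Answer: 41 - 33*√14 ≈ -82.475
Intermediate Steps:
B(l) = √2*√l (B(l) = √(2*l) = √2*√l)
41 + B(7)*(-33) = 41 + (√2*√7)*(-33) = 41 + √14*(-33) = 41 - 33*√14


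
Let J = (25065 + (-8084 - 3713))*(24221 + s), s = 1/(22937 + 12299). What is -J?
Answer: -2830897487769/8809 ≈ -3.2136e+8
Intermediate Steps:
s = 1/35236 ≈ 2.8380e-5
J = 2830897487769/8809 (J = (25065 + (-8084 - 3713))*(24221 + 1/35236) = (25065 - 11797)*(853451157/35236) = 13268*(853451157/35236) = 2830897487769/8809 ≈ 3.2136e+8)
-J = -1*2830897487769/8809 = -2830897487769/8809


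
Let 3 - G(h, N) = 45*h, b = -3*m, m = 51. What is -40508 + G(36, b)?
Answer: -42125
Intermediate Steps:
b = -153 (b = -3*51 = -153)
G(h, N) = 3 - 45*h
-40508 + G(36, b) = -40508 + (3 - 45*36) = -40508 + (3 - 1620) = -40508 - 1617 = -42125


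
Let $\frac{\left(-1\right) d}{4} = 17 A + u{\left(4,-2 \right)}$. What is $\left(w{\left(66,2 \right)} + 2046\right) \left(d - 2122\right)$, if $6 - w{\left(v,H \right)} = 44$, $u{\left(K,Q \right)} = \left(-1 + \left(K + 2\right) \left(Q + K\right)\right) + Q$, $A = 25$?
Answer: $-7746864$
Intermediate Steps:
$u{\left(K,Q \right)} = -1 + Q + \left(2 + K\right) \left(K + Q\right)$ ($u{\left(K,Q \right)} = \left(-1 + \left(2 + K\right) \left(K + Q\right)\right) + Q = -1 + Q + \left(2 + K\right) \left(K + Q\right)$)
$d = -1736$ ($d = - 4 \left(17 \cdot 25 + \left(-1 + 4^{2} + 2 \cdot 4 + 3 \left(-2\right) + 4 \left(-2\right)\right)\right) = - 4 \left(425 - -9\right) = - 4 \left(425 + 9\right) = \left(-4\right) 434 = -1736$)
$w{\left(v,H \right)} = -38$ ($w{\left(v,H \right)} = 6 - 44 = -38$)
$\left(w{\left(66,2 \right)} + 2046\right) \left(d - 2122\right) = \left(-38 + 2046\right) \left(-1736 - 2122\right) = 2008 \left(-3858\right) = -7746864$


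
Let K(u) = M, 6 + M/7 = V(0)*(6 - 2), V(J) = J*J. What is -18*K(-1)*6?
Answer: 4536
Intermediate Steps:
V(J) = J²
M = -42 (M = -42 + 7*(0²*(6 - 2)) = -42 + 7*(0*4) = -42 + 7*0 = -42 + 0 = -42)
K(u) = -42
-18*K(-1)*6 = -18*(-42)*6 = 756*6 = 4536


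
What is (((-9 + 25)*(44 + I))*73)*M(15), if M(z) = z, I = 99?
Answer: 2505360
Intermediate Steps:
(((-9 + 25)*(44 + I))*73)*M(15) = (((-9 + 25)*(44 + 99))*73)*15 = ((16*143)*73)*15 = (2288*73)*15 = 167024*15 = 2505360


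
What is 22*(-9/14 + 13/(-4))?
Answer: -1199/14 ≈ -85.643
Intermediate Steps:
22*(-9/14 + 13/(-4)) = 22*(-9*1/14 + 13*(-¼)) = 22*(-9/14 - 13/4) = 22*(-109/28) = -1199/14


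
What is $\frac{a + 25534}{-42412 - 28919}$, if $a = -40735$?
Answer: $\frac{5067}{23777} \approx 0.21311$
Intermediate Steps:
$\frac{a + 25534}{-42412 - 28919} = \frac{-40735 + 25534}{-42412 - 28919} = - \frac{15201}{-71331} = \left(-15201\right) \left(- \frac{1}{71331}\right) = \frac{5067}{23777}$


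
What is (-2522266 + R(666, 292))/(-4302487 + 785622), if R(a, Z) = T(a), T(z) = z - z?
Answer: 2522266/3516865 ≈ 0.71719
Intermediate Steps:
T(z) = 0
R(a, Z) = 0
(-2522266 + R(666, 292))/(-4302487 + 785622) = (-2522266 + 0)/(-4302487 + 785622) = -2522266/(-3516865) = -2522266*(-1/3516865) = 2522266/3516865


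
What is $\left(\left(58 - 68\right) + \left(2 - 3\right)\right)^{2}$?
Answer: $121$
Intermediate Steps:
$\left(\left(58 - 68\right) + \left(2 - 3\right)\right)^{2} = \left(\left(58 - 68\right) - 1\right)^{2} = \left(-10 - 1\right)^{2} = \left(-11\right)^{2} = 121$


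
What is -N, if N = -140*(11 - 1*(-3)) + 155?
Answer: 1805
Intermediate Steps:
N = -1805 (N = -140*(11 + 3) + 155 = -140*14 + 155 = -1960 + 155 = -1805)
-N = -1*(-1805) = 1805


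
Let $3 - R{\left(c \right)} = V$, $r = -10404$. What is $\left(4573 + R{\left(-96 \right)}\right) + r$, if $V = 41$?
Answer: $-5869$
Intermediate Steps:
$R{\left(c \right)} = -38$ ($R{\left(c \right)} = 3 - 41 = -38$)
$\left(4573 + R{\left(-96 \right)}\right) + r = \left(4573 - 38\right) - 10404 = 4535 - 10404 = -5869$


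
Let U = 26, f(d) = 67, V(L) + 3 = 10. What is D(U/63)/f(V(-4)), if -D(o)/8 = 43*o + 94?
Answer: -56320/4221 ≈ -13.343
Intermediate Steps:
V(L) = 7 (V(L) = -3 + 10 = 7)
D(o) = -752 - 344*o (D(o) = -8*(43*o + 94) = -8*(94 + 43*o) = -752 - 344*o)
D(U/63)/f(V(-4)) = (-752 - 8944/63)/67 = (-752 - 8944/63)*(1/67) = -56320/63*1/67 = -56320/4221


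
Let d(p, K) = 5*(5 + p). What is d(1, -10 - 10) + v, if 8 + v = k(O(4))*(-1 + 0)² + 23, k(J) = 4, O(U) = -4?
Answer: 49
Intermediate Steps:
d(p, K) = 25 + 5*p
v = 19 (v = -8 + (4*(-1 + 0)² + 23) = -8 + (4*(-1)² + 23) = -8 + (4*1 + 23) = -8 + (4 + 23) = -8 + 27 = 19)
d(1, -10 - 10) + v = (25 + 5*1) + 19 = (25 + 5) + 19 = 30 + 19 = 49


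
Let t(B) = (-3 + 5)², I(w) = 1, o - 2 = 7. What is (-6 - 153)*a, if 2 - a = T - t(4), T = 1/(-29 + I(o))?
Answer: -26871/28 ≈ -959.68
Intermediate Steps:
o = 9 (o = 2 + 7 = 9)
t(B) = 4 (t(B) = 2² = 4)
T = -1/28 (T = 1/(-29 + 1) = 1/(-28) = -1/28 ≈ -0.035714)
a = 169/28 (a = 2 - (-1/28 - 1*4) = 2 - (-1/28 - 4) = 2 - 1*(-113/28) = 2 + 113/28 = 169/28 ≈ 6.0357)
(-6 - 153)*a = (-6 - 153)*(169/28) = -159*169/28 = -26871/28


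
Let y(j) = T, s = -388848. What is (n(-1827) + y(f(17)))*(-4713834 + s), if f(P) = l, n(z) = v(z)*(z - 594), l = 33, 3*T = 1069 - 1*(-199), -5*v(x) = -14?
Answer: 162166635748/5 ≈ 3.2433e+10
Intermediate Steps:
v(x) = 14/5 (v(x) = -⅕*(-14) = 14/5)
T = 1268/3 (T = (1069 - 1*(-199))/3 = (1069 + 199)/3 = (⅓)*1268 = 1268/3 ≈ 422.67)
n(z) = -8316/5 + 14*z/5 (n(z) = 14*(z - 594)/5 = 14*(-594 + z)/5 = -8316/5 + 14*z/5)
f(P) = 33
y(j) = 1268/3
(n(-1827) + y(f(17)))*(-4713834 + s) = ((-8316/5 + (14/5)*(-1827)) + 1268/3)*(-4713834 - 388848) = ((-8316/5 - 25578/5) + 1268/3)*(-5102682) = (-33894/5 + 1268/3)*(-5102682) = -95342/15*(-5102682) = 162166635748/5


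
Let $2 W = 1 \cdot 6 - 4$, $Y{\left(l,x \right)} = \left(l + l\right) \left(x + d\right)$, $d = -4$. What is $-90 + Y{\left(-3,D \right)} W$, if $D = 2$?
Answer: $-78$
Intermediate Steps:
$Y{\left(l,x \right)} = 2 l \left(-4 + x\right)$ ($Y{\left(l,x \right)} = \left(l + l\right) \left(x - 4\right) = 2 l \left(-4 + x\right)$)
$W = 1$ ($W = \frac{1 \cdot 6 - 4}{2} = \frac{6 - 4}{2} = \frac{1}{2} \cdot 2 = 1$)
$-90 + Y{\left(-3,D \right)} W = -90 + 2 \left(-3\right) \left(-4 + 2\right) 1 = -90 + 2 \left(-3\right) \left(-2\right) 1 = -90 + 12 \cdot 1 = -90 + 12 = -78$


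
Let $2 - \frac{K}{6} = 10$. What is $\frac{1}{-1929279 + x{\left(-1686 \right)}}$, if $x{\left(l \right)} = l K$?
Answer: $- \frac{1}{1848351} \approx -5.4102 \cdot 10^{-7}$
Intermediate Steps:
$K = -48$ ($K = 12 - 60 = -48$)
$x{\left(l \right)} = - 48 l$ ($x{\left(l \right)} = l \left(-48\right) = - 48 l$)
$\frac{1}{-1929279 + x{\left(-1686 \right)}} = \frac{1}{-1929279 - -80928} = \frac{1}{-1929279 + 80928} = \frac{1}{-1848351} = - \frac{1}{1848351}$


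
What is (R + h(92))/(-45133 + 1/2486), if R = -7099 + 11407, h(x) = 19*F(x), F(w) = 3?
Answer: -10851390/112200637 ≈ -0.096714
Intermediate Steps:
h(x) = 57 (h(x) = 19*3 = 57)
R = 4308
(R + h(92))/(-45133 + 1/2486) = (4308 + 57)/(-45133 + 1/2486) = 4365/(-45133 + 1/2486) = 4365/(-112200637/2486) = 4365*(-2486/112200637) = -10851390/112200637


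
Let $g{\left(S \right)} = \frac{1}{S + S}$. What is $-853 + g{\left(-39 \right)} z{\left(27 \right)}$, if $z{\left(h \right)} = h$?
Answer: $- \frac{22187}{26} \approx -853.35$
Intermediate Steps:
$g{\left(S \right)} = \frac{1}{2 S}$
$-853 + g{\left(-39 \right)} z{\left(27 \right)} = -853 + \frac{1}{2 \left(-39\right)} 27 = -853 + \frac{1}{2} \left(- \frac{1}{39}\right) 27 = -853 - \frac{9}{26} = - \frac{22187}{26}$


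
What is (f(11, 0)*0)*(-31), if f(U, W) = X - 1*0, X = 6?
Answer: 0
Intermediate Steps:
f(U, W) = 6 (f(U, W) = 6 - 1*0 = 6 + 0 = 6)
(f(11, 0)*0)*(-31) = (6*0)*(-31) = 0*(-31) = 0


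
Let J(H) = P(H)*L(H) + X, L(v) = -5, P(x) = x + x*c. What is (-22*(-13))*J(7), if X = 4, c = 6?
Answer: -68926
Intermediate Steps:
P(x) = 7*x (P(x) = x + x*6 = x + 6*x = 7*x)
J(H) = 4 - 35*H (J(H) = (7*H)*(-5) + 4 = -35*H + 4 = 4 - 35*H)
(-22*(-13))*J(7) = (-22*(-13))*(4 - 35*7) = 286*(4 - 245) = 286*(-241) = -68926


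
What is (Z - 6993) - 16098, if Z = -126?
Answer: -23217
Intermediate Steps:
(Z - 6993) - 16098 = (-126 - 6993) - 16098 = -7119 - 16098 = -23217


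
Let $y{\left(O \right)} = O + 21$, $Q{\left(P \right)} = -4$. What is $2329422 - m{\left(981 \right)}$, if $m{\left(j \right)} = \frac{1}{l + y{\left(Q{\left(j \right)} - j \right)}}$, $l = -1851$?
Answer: $\frac{6557322931}{2815} \approx 2.3294 \cdot 10^{6}$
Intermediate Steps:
$y{\left(O \right)} = 21 + O$
$m{\left(j \right)} = \frac{1}{-1834 - j}$ ($m{\left(j \right)} = \frac{1}{-1851 + \left(21 - \left(4 + j\right)\right)} = \frac{1}{-1851 - \left(-17 + j\right)} = \frac{1}{-1834 - j}$)
$2329422 - m{\left(981 \right)} = 2329422 - - \frac{1}{1834 + 981} = 2329422 - - \frac{1}{2815} = 2329422 + \frac{1}{2815} = \frac{6557322931}{2815}$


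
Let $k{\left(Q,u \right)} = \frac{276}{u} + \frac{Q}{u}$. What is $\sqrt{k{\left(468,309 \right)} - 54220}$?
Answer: $\frac{2 i \sqrt{143798609}}{103} \approx 232.85 i$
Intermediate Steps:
$\sqrt{k{\left(468,309 \right)} - 54220} = \sqrt{\frac{276 + 468}{309} - 54220} = \sqrt{\frac{1}{309} \cdot 744 - 54220} = \sqrt{\frac{248}{103} - 54220} = \sqrt{- \frac{5584412}{103}} = \frac{2 i \sqrt{143798609}}{103}$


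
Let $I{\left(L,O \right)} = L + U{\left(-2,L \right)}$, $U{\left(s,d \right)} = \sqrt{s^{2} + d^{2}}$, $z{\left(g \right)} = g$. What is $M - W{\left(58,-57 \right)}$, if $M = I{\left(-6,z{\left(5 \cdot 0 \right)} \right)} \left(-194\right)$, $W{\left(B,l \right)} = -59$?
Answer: $1223 - 388 \sqrt{10} \approx -3.9637$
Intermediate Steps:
$U{\left(s,d \right)} = \sqrt{d^{2} + s^{2}}$
$I{\left(L,O \right)} = L + \sqrt{4 + L^{2}}$ ($I{\left(L,O \right)} = L + \sqrt{L^{2} + \left(-2\right)^{2}} = L + \sqrt{L^{2} + 4} = L + \sqrt{4 + L^{2}}$)
$M = 1164 - 388 \sqrt{10}$ ($M = \left(-6 + \sqrt{4 + \left(-6\right)^{2}}\right) \left(-194\right) = \left(-6 + \sqrt{4 + 36}\right) \left(-194\right) = \left(-6 + \sqrt{40}\right) \left(-194\right) = \left(-6 + 2 \sqrt{10}\right) \left(-194\right) = 1164 - 388 \sqrt{10} \approx -62.964$)
$M - W{\left(58,-57 \right)} = \left(1164 - 388 \sqrt{10}\right) - -59 = \left(1164 - 388 \sqrt{10}\right) + 59 = 1223 - 388 \sqrt{10}$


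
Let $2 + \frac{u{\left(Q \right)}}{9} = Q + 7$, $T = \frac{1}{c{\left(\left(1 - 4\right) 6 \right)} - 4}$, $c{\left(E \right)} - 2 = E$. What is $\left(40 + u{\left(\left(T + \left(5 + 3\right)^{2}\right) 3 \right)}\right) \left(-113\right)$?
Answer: $- \frac{4094329}{20} \approx -2.0472 \cdot 10^{5}$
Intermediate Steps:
$c{\left(E \right)} = 2 + E$
$T = - \frac{1}{20}$ ($T = \frac{1}{\left(2 + \left(1 - 4\right) 6\right) - 4} = \frac{1}{\left(2 - 18\right) - 4} = \frac{1}{-16 - 4} = \frac{1}{-20} = - \frac{1}{20} \approx -0.05$)
$u{\left(Q \right)} = 45 + 9 Q$ ($u{\left(Q \right)} = -18 + 9 \left(Q + 7\right) = -18 + 9 \left(7 + Q\right) = -18 + \left(63 + 9 Q\right) = 45 + 9 Q$)
$\left(40 + u{\left(\left(T + \left(5 + 3\right)^{2}\right) 3 \right)}\right) \left(-113\right) = \left(40 + \left(45 + 9 \left(- \frac{1}{20} + \left(5 + 3\right)^{2}\right) 3\right)\right) \left(-113\right) = \left(40 + \left(45 + 9 \left(- \frac{1}{20} + 8^{2}\right) 3\right)\right) \left(-113\right) = \left(40 + \left(45 + 9 \left(- \frac{1}{20} + 64\right) 3\right)\right) \left(-113\right) = \left(40 + \left(45 + 9 \cdot \frac{1279}{20} \cdot 3\right)\right) \left(-113\right) = \left(40 + \left(45 + 9 \cdot \frac{3837}{20}\right)\right) \left(-113\right) = \left(40 + \left(45 + \frac{34533}{20}\right)\right) \left(-113\right) = \left(40 + \frac{35433}{20}\right) \left(-113\right) = \frac{36233}{20} \left(-113\right) = - \frac{4094329}{20}$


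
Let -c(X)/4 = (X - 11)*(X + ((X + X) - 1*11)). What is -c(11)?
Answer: 0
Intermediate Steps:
c(X) = -4*(-11 + X)*(-11 + 3*X) (c(X) = -4*(X - 11)*(X + ((X + X) - 1*11)) = -4*(-11 + X)*(X + (2*X - 11)) = -4*(-11 + X)*(X + (-11 + 2*X)) = -4*(-11 + X)*(-11 + 3*X))
-c(11) = -(-484 - 12*11**2 + 176*11) = -(-484 - 12*121 + 1936) = -(-484 - 1452 + 1936) = -1*0 = 0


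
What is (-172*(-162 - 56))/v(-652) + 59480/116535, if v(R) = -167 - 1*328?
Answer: -289343584/3845655 ≈ -75.239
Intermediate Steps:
v(R) = -495 (v(R) = -167 - 328 = -495)
(-172*(-162 - 56))/v(-652) + 59480/116535 = -172*(-162 - 56)/(-495) + 59480/116535 = -172*(-218)*(-1/495) + 59480*(1/116535) = 37496*(-1/495) + 11896/23307 = -37496/495 + 11896/23307 = -289343584/3845655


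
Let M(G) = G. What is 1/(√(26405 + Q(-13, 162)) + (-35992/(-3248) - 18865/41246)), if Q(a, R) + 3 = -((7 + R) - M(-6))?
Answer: -186200078770629/457689938942510266 + 17526522687961*√26227/457689938942510266 ≈ 0.0057947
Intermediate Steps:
Q(a, R) = -16 - R (Q(a, R) = -3 - ((7 + R) - 1*(-6)) = -3 - ((7 + R) + 6) = -3 - (13 + R) = -3 + (-13 - R) = -16 - R)
1/(√(26405 + Q(-13, 162)) + (-35992/(-3248) - 18865/41246)) = 1/(√(26405 + (-16 - 1*162)) + (-35992/(-3248) - 18865/41246)) = 1/(√(26405 + (-16 - 162)) + (-35992*(-1/3248) - 18865*1/41246)) = 1/(√(26405 - 178) + (4499/406 - 18865/41246)) = 1/(√26227 + 44476641/4186469) = 1/(44476641/4186469 + √26227)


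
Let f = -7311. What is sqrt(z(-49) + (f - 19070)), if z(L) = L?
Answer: I*sqrt(26430) ≈ 162.57*I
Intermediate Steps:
sqrt(z(-49) + (f - 19070)) = sqrt(-49 + (-7311 - 19070)) = sqrt(-49 - 26381) = sqrt(-26430) = I*sqrt(26430)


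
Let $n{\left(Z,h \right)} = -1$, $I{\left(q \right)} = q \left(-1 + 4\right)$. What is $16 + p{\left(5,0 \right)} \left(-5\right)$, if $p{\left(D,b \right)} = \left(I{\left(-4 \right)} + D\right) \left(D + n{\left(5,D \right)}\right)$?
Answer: $156$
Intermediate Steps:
$I{\left(q \right)} = 3 q$ ($I{\left(q \right)} = q 3 = 3 q$)
$p{\left(D,b \right)} = \left(-1 + D\right) \left(-12 + D\right)$ ($p{\left(D,b \right)} = \left(3 \left(-4\right) + D\right) \left(D - 1\right) = \left(-12 + D\right) \left(-1 + D\right) = \left(-1 + D\right) \left(-12 + D\right)$)
$16 + p{\left(5,0 \right)} \left(-5\right) = 16 + \left(12 + 5^{2} - 65\right) \left(-5\right) = 16 + \left(12 + 25 - 65\right) \left(-5\right) = 16 - -140 = 16 + 140 = 156$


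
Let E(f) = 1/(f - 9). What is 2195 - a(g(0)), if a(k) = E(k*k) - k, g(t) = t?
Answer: 19756/9 ≈ 2195.1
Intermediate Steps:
E(f) = 1/(-9 + f)
a(k) = 1/(-9 + k²) - k (a(k) = 1/(-9 + k*k) - k = 1/(-9 + k²) - k)
2195 - a(g(0)) = 2195 - (1/(-9 + 0²) - 1*0) = 2195 - (1/(-9 + 0) + 0) = 2195 - (1/(-9) + 0) = 2195 - (-⅑ + 0) = 2195 - 1*(-⅑) = 2195 + ⅑ = 19756/9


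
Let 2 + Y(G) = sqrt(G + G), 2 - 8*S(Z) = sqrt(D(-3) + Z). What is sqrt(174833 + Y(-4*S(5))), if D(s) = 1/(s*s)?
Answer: sqrt(1573479 + 3*sqrt(3)*sqrt(-6 + sqrt(46)))/3 ≈ 418.13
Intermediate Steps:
D(s) = s**(-2) (D(s) = 1/(s**2) = s**(-2))
S(Z) = 1/4 - sqrt(1/9 + Z)/8 (S(Z) = 1/4 - sqrt((-3)**(-2) + Z)/8 = 1/4 - sqrt(1/9 + Z)/8)
Y(G) = -2 + sqrt(2)*sqrt(G) (Y(G) = -2 + sqrt(G + G) = -2 + sqrt(2*G) = -2 + sqrt(2)*sqrt(G))
sqrt(174833 + Y(-4*S(5))) = sqrt(174833 + (-2 + sqrt(2)*sqrt(-4*(1/4 - sqrt(1 + 9*5)/24)))) = sqrt(174833 + (-2 + sqrt(2)*sqrt(-4*(1/4 - sqrt(1 + 45)/24)))) = sqrt(174833 + (-2 + sqrt(2)*sqrt(-4*(1/4 - sqrt(46)/24)))) = sqrt(174833 + (-2 + sqrt(2)*sqrt(-1 + sqrt(46)/6))) = sqrt(174831 + sqrt(2)*sqrt(-1 + sqrt(46)/6))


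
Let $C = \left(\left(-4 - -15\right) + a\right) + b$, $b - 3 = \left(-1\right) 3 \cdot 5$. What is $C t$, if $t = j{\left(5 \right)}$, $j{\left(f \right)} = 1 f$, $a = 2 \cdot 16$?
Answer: $155$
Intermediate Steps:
$a = 32$
$b = -12$ ($b = 3 + \left(-1\right) 3 \cdot 5 = 3 - 15 = -12$)
$j{\left(f \right)} = f$
$t = 5$
$C = 31$ ($C = \left(\left(-4 - -15\right) + 32\right) - 12 = \left(\left(-4 + 15\right) + 32\right) - 12 = \left(11 + 32\right) - 12 = 43 - 12 = 31$)
$C t = 31 \cdot 5 = 155$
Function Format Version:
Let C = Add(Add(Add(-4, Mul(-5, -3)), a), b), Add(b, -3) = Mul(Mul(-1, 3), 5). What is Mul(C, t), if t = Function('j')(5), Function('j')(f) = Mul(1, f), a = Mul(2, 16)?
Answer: 155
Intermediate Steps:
a = 32
b = -12 (b = Add(3, Mul(Mul(-1, 3), 5)) = Add(3, Mul(-3, 5)) = Add(3, -15) = -12)
Function('j')(f) = f
t = 5
C = 31 (C = Add(Add(Add(-4, Mul(-5, -3)), 32), -12) = Add(Add(Add(-4, 15), 32), -12) = Add(Add(11, 32), -12) = Add(43, -12) = 31)
Mul(C, t) = Mul(31, 5) = 155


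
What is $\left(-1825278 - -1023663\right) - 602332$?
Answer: $-1403947$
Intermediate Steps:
$\left(-1825278 - -1023663\right) - 602332 = \left(-1825278 + 1023663\right) - 602332 = -801615 - 602332 = -1403947$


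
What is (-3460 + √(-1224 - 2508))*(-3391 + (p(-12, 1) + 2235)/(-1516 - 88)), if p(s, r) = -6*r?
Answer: 4706804945/401 - 5441393*I*√933/802 ≈ 1.1738e+7 - 2.0724e+5*I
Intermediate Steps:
(-3460 + √(-1224 - 2508))*(-3391 + (p(-12, 1) + 2235)/(-1516 - 88)) = (-3460 + √(-1224 - 2508))*(-3391 + (-6*1 + 2235)/(-1516 - 88)) = (-3460 + √(-3732))*(-3391 + (-6 + 2235)/(-1604)) = (-3460 + 2*I*√933)*(-3391 + 2229*(-1/1604)) = (-3460 + 2*I*√933)*(-3391 - 2229/1604) = (-3460 + 2*I*√933)*(-5441393/1604) = 4706804945/401 - 5441393*I*√933/802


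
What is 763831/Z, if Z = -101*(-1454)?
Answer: 763831/146854 ≈ 5.2013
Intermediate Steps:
Z = 146854
763831/Z = 763831/146854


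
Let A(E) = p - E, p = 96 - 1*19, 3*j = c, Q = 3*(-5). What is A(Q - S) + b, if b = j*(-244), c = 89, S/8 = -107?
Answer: -24008/3 ≈ -8002.7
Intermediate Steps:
S = -856 (S = 8*(-107) = -856)
Q = -15
j = 89/3 (j = (1/3)*89 = 89/3 ≈ 29.667)
p = 77 (p = 96 - 19 = 77)
b = -21716/3 (b = (89/3)*(-244) = -21716/3 ≈ -7238.7)
A(E) = 77 - E
A(Q - S) + b = (77 - (-15 - 1*(-856))) - 21716/3 = (77 - (-15 + 856)) - 21716/3 = (77 - 1*841) - 21716/3 = (77 - 841) - 21716/3 = -764 - 21716/3 = -24008/3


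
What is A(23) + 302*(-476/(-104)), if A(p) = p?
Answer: 18268/13 ≈ 1405.2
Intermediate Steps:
A(23) + 302*(-476/(-104)) = 23 + 302*(-476/(-104)) = 23 + 302*(-476*(-1/104)) = 23 + 302*(119/26) = 23 + 17969/13 = 18268/13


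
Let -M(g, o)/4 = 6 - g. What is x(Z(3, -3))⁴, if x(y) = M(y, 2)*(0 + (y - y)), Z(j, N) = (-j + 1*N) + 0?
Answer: 0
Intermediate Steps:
M(g, o) = -24 + 4*g (M(g, o) = -4*(6 - g) = -24 + 4*g)
Z(j, N) = N - j (Z(j, N) = (-j + N) + 0 = (N - j) + 0 = N - j)
x(y) = 0 (x(y) = (-24 + 4*y)*(0 + (y - y)) = (-24 + 4*y)*(0 + 0) = (-24 + 4*y)*0 = 0)
x(Z(3, -3))⁴ = 0⁴ = 0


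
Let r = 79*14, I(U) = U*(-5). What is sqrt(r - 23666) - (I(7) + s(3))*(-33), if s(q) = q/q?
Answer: -1122 + 4*I*sqrt(1410) ≈ -1122.0 + 150.2*I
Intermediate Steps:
I(U) = -5*U
s(q) = 1
r = 1106
sqrt(r - 23666) - (I(7) + s(3))*(-33) = sqrt(1106 - 23666) - (-5*7 + 1)*(-33) = sqrt(-22560) - (-35 + 1)*(-33) = 4*I*sqrt(1410) - (-34)*(-33) = 4*I*sqrt(1410) - 1*1122 = 4*I*sqrt(1410) - 1122 = -1122 + 4*I*sqrt(1410)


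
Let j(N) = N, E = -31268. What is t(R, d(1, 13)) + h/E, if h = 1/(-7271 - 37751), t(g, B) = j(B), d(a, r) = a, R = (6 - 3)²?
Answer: 1407747897/1407747896 ≈ 1.0000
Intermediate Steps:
R = 9 (R = 3² = 9)
t(g, B) = B
h = -1/45022 (h = 1/(-45022) = -1/45022 ≈ -2.2211e-5)
t(R, d(1, 13)) + h/E = 1 - 1/45022/(-31268) = 1 - 1/45022*(-1/31268) = 1 + 1/1407747896 = 1407747897/1407747896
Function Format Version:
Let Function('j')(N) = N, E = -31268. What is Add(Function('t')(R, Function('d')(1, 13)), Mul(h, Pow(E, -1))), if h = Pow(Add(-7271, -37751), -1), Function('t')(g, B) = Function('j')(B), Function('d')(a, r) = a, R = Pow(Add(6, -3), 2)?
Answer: Rational(1407747897, 1407747896) ≈ 1.0000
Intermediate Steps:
R = 9 (R = Pow(3, 2) = 9)
Function('t')(g, B) = B
h = Rational(-1, 45022) (h = Pow(-45022, -1) = Rational(-1, 45022) ≈ -2.2211e-5)
Add(Function('t')(R, Function('d')(1, 13)), Mul(h, Pow(E, -1))) = Add(1, Mul(Rational(-1, 45022), Pow(-31268, -1))) = Add(1, Mul(Rational(-1, 45022), Rational(-1, 31268))) = Add(1, Rational(1, 1407747896)) = Rational(1407747897, 1407747896)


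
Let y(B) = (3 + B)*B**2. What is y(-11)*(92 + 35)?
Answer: -122936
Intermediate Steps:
y(B) = B**2*(3 + B)
y(-11)*(92 + 35) = ((-11)**2*(3 - 11))*(92 + 35) = (121*(-8))*127 = -968*127 = -122936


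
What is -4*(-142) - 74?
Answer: 494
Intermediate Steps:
-4*(-142) - 74 = 568 - 74 = 494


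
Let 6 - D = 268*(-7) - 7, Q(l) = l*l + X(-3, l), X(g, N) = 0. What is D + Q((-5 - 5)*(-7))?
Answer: 6789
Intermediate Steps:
Q(l) = l² (Q(l) = l*l + 0 = l² + 0 = l²)
D = 1889 (D = 6 - (268*(-7) - 7) = 6 - (-1876 - 7) = 6 - 1*(-1883) = 6 + 1883 = 1889)
D + Q((-5 - 5)*(-7)) = 1889 + ((-5 - 5)*(-7))² = 1889 + (-10*(-7))² = 1889 + 70² = 1889 + 4900 = 6789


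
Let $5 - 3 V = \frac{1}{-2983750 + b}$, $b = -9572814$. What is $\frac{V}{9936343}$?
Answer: $\frac{20927607}{124766326805452} \approx 1.6773 \cdot 10^{-7}$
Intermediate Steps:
$V = \frac{20927607}{12556564}$ ($V = \frac{5}{3} - \frac{1}{3 \left(-2983750 - 9572814\right)} = \frac{5}{3} - \frac{1}{3 \left(-12556564\right)} = \frac{5}{3} - - \frac{1}{37669692} = \frac{5}{3} + \frac{1}{37669692} = \frac{20927607}{12556564} \approx 1.6667$)
$\frac{V}{9936343} = \frac{20927607}{12556564 \cdot 9936343} = \frac{20927607}{12556564} \cdot \frac{1}{9936343} = \frac{20927607}{124766326805452}$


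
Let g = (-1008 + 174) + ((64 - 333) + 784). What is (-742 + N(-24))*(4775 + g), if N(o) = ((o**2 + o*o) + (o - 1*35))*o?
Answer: -120196144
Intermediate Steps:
N(o) = o*(-35 + o + 2*o**2) (N(o) = ((o**2 + o**2) + (o - 35))*o = (2*o**2 + (-35 + o))*o = (-35 + o + 2*o**2)*o = o*(-35 + o + 2*o**2))
g = -319 (g = -834 + (-269 + 784) = -834 + 515 = -319)
(-742 + N(-24))*(4775 + g) = (-742 - 24*(-35 - 24 + 2*(-24)**2))*(4775 - 319) = (-742 - 24*(-35 - 24 + 2*576))*4456 = (-742 - 24*(-35 - 24 + 1152))*4456 = (-742 - 24*1093)*4456 = (-742 - 26232)*4456 = -26974*4456 = -120196144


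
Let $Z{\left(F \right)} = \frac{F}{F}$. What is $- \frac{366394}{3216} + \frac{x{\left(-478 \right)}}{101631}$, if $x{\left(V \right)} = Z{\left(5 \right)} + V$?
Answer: $- \frac{6206420441}{54474216} \approx -113.93$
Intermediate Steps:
$Z{\left(F \right)} = 1$
$x{\left(V \right)} = 1 + V$
$- \frac{366394}{3216} + \frac{x{\left(-478 \right)}}{101631} = - \frac{366394}{3216} + \frac{1 - 478}{101631} = \left(-366394\right) \frac{1}{3216} - \frac{159}{33877} = - \frac{183197}{1608} - \frac{159}{33877} = - \frac{6206420441}{54474216}$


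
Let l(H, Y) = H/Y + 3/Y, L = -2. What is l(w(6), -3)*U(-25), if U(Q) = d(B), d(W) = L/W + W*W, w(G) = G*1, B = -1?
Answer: -9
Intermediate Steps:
w(G) = G
l(H, Y) = 3/Y + H/Y
d(W) = W² - 2/W (d(W) = -2/W + W*W = -2/W + W² = W² - 2/W)
U(Q) = 3 (U(Q) = (-2 + (-1)³)/(-1) = -(-2 - 1) = -1*(-3) = 3)
l(w(6), -3)*U(-25) = ((3 + 6)/(-3))*3 = -⅓*9*3 = -3*3 = -9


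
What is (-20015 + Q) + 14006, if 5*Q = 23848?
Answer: -6197/5 ≈ -1239.4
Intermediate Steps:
Q = 23848/5 (Q = (⅕)*23848 = 23848/5 ≈ 4769.6)
(-20015 + Q) + 14006 = (-20015 + 23848/5) + 14006 = -76227/5 + 14006 = -6197/5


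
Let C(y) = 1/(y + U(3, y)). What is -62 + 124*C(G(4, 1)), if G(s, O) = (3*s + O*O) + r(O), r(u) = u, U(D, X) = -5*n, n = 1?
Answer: -434/9 ≈ -48.222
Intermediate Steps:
U(D, X) = -5 (U(D, X) = -5*1 = -5)
G(s, O) = O + O**2 + 3*s (G(s, O) = (3*s + O*O) + O = (3*s + O**2) + O = (O**2 + 3*s) + O = O + O**2 + 3*s)
C(y) = 1/(-5 + y) (C(y) = 1/(y - 5) = 1/(-5 + y))
-62 + 124*C(G(4, 1)) = -62 + 124/(-5 + (1 + 1**2 + 3*4)) = -62 + 124/(-5 + (1 + 1 + 12)) = -62 + 124/(-5 + 14) = -62 + 124/9 = -434/9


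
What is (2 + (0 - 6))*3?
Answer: -12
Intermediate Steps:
(2 + (0 - 6))*3 = (2 - 6)*3 = -4*3 = -12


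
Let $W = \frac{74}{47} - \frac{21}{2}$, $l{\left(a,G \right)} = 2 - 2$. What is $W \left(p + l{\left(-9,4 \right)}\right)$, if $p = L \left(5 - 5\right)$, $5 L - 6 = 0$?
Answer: $0$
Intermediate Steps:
$L = \frac{6}{5}$ ($L = \frac{6}{5} + \frac{1}{5} \cdot 0 = \frac{6}{5} + 0 = \frac{6}{5} \approx 1.2$)
$l{\left(a,G \right)} = 0$ ($l{\left(a,G \right)} = 2 - 2 = 0$)
$W = - \frac{839}{94}$ ($W = 74 \cdot \frac{1}{47} - \frac{21}{2} = \frac{74}{47} - \frac{21}{2} = - \frac{839}{94} \approx -8.9255$)
$p = 0$ ($p = \frac{6 \left(5 - 5\right)}{5} = \frac{6}{5} \cdot 0 = 0$)
$W \left(p + l{\left(-9,4 \right)}\right) = - \frac{839 \left(0 + 0\right)}{94} = \left(- \frac{839}{94}\right) 0 = 0$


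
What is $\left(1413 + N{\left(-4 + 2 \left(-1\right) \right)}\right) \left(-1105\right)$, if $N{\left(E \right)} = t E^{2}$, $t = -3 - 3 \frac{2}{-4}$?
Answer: $-1501695$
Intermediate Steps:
$t = - \frac{3}{2}$ ($t = -3 - 3 \cdot 2 \left(- \frac{1}{4}\right) = -3 - - \frac{3}{2} = -3 + \frac{3}{2} = - \frac{3}{2} \approx -1.5$)
$N{\left(E \right)} = - \frac{3 E^{2}}{2}$
$\left(1413 + N{\left(-4 + 2 \left(-1\right) \right)}\right) \left(-1105\right) = \left(1413 - \frac{3 \left(-4 + 2 \left(-1\right)\right)^{2}}{2}\right) \left(-1105\right) = \left(1413 - \frac{3 \left(-4 - 2\right)^{2}}{2}\right) \left(-1105\right) = \left(1413 - \frac{3 \left(-6\right)^{2}}{2}\right) \left(-1105\right) = \left(1413 - 54\right) \left(-1105\right) = 1359 \left(-1105\right) = -1501695$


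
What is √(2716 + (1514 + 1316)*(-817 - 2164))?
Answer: I*√8433514 ≈ 2904.1*I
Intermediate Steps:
√(2716 + (1514 + 1316)*(-817 - 2164)) = √(2716 + 2830*(-2981)) = √(2716 - 8436230) = √(-8433514) = I*√8433514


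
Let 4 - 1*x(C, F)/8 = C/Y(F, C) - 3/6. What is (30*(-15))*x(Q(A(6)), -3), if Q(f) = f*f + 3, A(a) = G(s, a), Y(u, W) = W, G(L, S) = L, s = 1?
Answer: -12600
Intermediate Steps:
A(a) = 1
Q(f) = 3 + f**2 (Q(f) = f**2 + 3 = 3 + f**2)
x(C, F) = 28 (x(C, F) = 32 - 8*(C/C - 3/6) = 32 - 8*(1 - 3*1/6) = 32 - 8*(1 - 1/2) = 32 - 8*1/2 = 32 - 4 = 28)
(30*(-15))*x(Q(A(6)), -3) = (30*(-15))*28 = -450*28 = -12600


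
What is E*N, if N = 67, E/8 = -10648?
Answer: -5707328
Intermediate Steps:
E = -85184 (E = 8*(-10648) = -85184)
E*N = -85184*67 = -5707328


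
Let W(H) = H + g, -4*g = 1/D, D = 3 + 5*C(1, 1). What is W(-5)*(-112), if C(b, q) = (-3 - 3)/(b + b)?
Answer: 1673/3 ≈ 557.67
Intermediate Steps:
C(b, q) = -3/b (C(b, q) = -6*1/(2*b) = -3/b)
D = -12 (D = 3 + 5*(-3/1) = 3 + 5*(-3*1) = 3 + 5*(-3) = 3 - 15 = -12)
g = 1/48 (g = -1/4/(-12) = -1/4*(-1/12) = 1/48 ≈ 0.020833)
W(H) = 1/48 + H (W(H) = H + 1/48 = 1/48 + H)
W(-5)*(-112) = (1/48 - 5)*(-112) = -239/48*(-112) = 1673/3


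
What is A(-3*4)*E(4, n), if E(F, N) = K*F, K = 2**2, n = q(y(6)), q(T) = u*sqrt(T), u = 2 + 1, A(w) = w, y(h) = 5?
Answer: -192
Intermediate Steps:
u = 3
q(T) = 3*sqrt(T)
n = 3*sqrt(5) ≈ 6.7082
K = 4
E(F, N) = 4*F
A(-3*4)*E(4, n) = (-3*4)*(4*4) = -12*16 = -192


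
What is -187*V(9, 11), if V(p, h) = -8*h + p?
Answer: 14773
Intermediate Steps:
V(p, h) = p - 8*h
-187*V(9, 11) = -187*(9 - 8*11) = -187*(9 - 88) = -187*(-79) = 14773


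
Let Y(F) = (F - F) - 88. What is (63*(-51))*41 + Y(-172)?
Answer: -131821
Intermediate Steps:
Y(F) = -88 (Y(F) = 0 - 88 = -88)
(63*(-51))*41 + Y(-172) = (63*(-51))*41 - 88 = -3213*41 - 88 = -131733 - 88 = -131821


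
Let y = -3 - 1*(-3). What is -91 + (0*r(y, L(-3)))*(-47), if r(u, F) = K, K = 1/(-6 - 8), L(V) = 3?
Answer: -91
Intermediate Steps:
K = -1/14 (K = 1/(-14) = -1/14 ≈ -0.071429)
y = 0 (y = -3 + 3 = 0)
r(u, F) = -1/14
-91 + (0*r(y, L(-3)))*(-47) = -91 + (0*(-1/14))*(-47) = -91 + 0*(-47) = -91 + 0 = -91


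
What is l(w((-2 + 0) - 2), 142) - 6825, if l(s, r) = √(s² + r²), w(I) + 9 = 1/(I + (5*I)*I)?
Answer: -6825 + √116933753/76 ≈ -6682.7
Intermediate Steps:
w(I) = -9 + 1/(I + 5*I²) (w(I) = -9 + 1/(I + (5*I)*I) = -9 + 1/(I + 5*I²))
l(s, r) = √(r² + s²)
l(w((-2 + 0) - 2), 142) - 6825 = √(142² + ((1 - 45*((-2 + 0) - 2)² - 9*((-2 + 0) - 2))/(((-2 + 0) - 2)*(1 + 5*((-2 + 0) - 2))))²) - 6825 = √(20164 + ((1 - 45*(-2 - 2)² - 9*(-2 - 2))/((-2 - 2)*(1 + 5*(-2 - 2))))²) - 6825 = √(20164 + ((1 - 45*(-4)² - 9*(-4))/((-4)*(1 + 5*(-4))))²) - 6825 = √(20164 + (-(1 - 45*16 + 36)/(4*(1 - 20)))²) - 6825 = √(20164 + (-¼*(1 - 720 + 36)/(-19))²) - 6825 = √(20164 + (-¼*(-1/19)*(-683))²) - 6825 = √(20164 + (-683/76)²) - 6825 = √(20164 + 466489/5776) - 6825 = √(116933753/5776) - 6825 = √116933753/76 - 6825 = -6825 + √116933753/76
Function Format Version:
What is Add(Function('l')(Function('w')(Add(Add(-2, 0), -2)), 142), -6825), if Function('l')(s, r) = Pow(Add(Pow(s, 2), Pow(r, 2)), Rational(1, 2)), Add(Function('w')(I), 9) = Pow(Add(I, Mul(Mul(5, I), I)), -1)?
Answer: Add(-6825, Mul(Rational(1, 76), Pow(116933753, Rational(1, 2)))) ≈ -6682.7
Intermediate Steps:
Function('w')(I) = Add(-9, Pow(Add(I, Mul(5, Pow(I, 2))), -1)) (Function('w')(I) = Add(-9, Pow(Add(I, Mul(Mul(5, I), I)), -1)) = Add(-9, Pow(Add(I, Mul(5, Pow(I, 2))), -1)))
Function('l')(s, r) = Pow(Add(Pow(r, 2), Pow(s, 2)), Rational(1, 2))
Add(Function('l')(Function('w')(Add(Add(-2, 0), -2)), 142), -6825) = Add(Pow(Add(Pow(142, 2), Pow(Mul(Pow(Add(Add(-2, 0), -2), -1), Pow(Add(1, Mul(5, Add(Add(-2, 0), -2))), -1), Add(1, Mul(-45, Pow(Add(Add(-2, 0), -2), 2)), Mul(-9, Add(Add(-2, 0), -2)))), 2)), Rational(1, 2)), -6825) = Add(Pow(Add(20164, Pow(Mul(Pow(Add(-2, -2), -1), Pow(Add(1, Mul(5, Add(-2, -2))), -1), Add(1, Mul(-45, Pow(Add(-2, -2), 2)), Mul(-9, Add(-2, -2)))), 2)), Rational(1, 2)), -6825) = Add(Pow(Add(20164, Pow(Mul(Pow(-4, -1), Pow(Add(1, Mul(5, -4)), -1), Add(1, Mul(-45, Pow(-4, 2)), Mul(-9, -4))), 2)), Rational(1, 2)), -6825) = Add(Pow(Add(20164, Pow(Mul(Rational(-1, 4), Pow(Add(1, -20), -1), Add(1, Mul(-45, 16), 36)), 2)), Rational(1, 2)), -6825) = Add(Pow(Add(20164, Pow(Mul(Rational(-1, 4), Pow(-19, -1), Add(1, -720, 36)), 2)), Rational(1, 2)), -6825) = Add(Pow(Add(20164, Pow(Mul(Rational(-1, 4), Rational(-1, 19), -683), 2)), Rational(1, 2)), -6825) = Add(Pow(Add(20164, Pow(Rational(-683, 76), 2)), Rational(1, 2)), -6825) = Add(Pow(Add(20164, Rational(466489, 5776)), Rational(1, 2)), -6825) = Add(Pow(Rational(116933753, 5776), Rational(1, 2)), -6825) = Add(Mul(Rational(1, 76), Pow(116933753, Rational(1, 2))), -6825) = Add(-6825, Mul(Rational(1, 76), Pow(116933753, Rational(1, 2))))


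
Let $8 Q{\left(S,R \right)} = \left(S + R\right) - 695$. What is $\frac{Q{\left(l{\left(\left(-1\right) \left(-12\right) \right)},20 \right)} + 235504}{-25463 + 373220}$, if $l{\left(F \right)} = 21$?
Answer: $\frac{941689}{1391028} \approx 0.67697$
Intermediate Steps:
$Q{\left(S,R \right)} = - \frac{695}{8} + \frac{R}{8} + \frac{S}{8}$ ($Q{\left(S,R \right)} = \frac{\left(S + R\right) - 695}{8} = \frac{\left(R + S\right) - 695}{8} = \frac{-695 + R + S}{8} = - \frac{695}{8} + \frac{R}{8} + \frac{S}{8}$)
$\frac{Q{\left(l{\left(\left(-1\right) \left(-12\right) \right)},20 \right)} + 235504}{-25463 + 373220} = \frac{\left(- \frac{695}{8} + \frac{1}{8} \cdot 20 + \frac{1}{8} \cdot 21\right) + 235504}{-25463 + 373220} = \frac{\left(- \frac{695}{8} + \frac{5}{2} + \frac{21}{8}\right) + 235504}{347757} = \left(- \frac{327}{4} + 235504\right) \frac{1}{347757} = \frac{941689}{4} \cdot \frac{1}{347757} = \frac{941689}{1391028}$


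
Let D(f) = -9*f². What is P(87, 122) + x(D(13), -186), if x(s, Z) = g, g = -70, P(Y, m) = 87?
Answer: 17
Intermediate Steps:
x(s, Z) = -70
P(87, 122) + x(D(13), -186) = 87 - 70 = 17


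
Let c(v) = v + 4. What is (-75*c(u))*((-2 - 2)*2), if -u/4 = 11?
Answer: -24000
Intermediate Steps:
u = -44 (u = -4*11 = -44)
c(v) = 4 + v
(-75*c(u))*((-2 - 2)*2) = (-75*(4 - 44))*((-2 - 2)*2) = (-75*(-40))*(-4*2) = 3000*(-8) = -24000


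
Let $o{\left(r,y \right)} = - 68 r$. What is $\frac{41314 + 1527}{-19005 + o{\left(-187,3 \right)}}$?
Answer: $- \frac{42841}{6289} \approx -6.812$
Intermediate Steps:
$\frac{41314 + 1527}{-19005 + o{\left(-187,3 \right)}} = \frac{41314 + 1527}{-19005 - -12716} = \frac{42841}{-19005 + 12716} = \frac{42841}{-6289} = 42841 \left(- \frac{1}{6289}\right) = - \frac{42841}{6289}$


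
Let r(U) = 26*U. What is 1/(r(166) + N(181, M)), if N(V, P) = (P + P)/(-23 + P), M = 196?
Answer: 173/747060 ≈ 0.00023157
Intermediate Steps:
N(V, P) = 2*P/(-23 + P) (N(V, P) = (2*P)/(-23 + P) = 2*P/(-23 + P))
1/(r(166) + N(181, M)) = 1/(26*166 + 2*196/(-23 + 196)) = 1/(4316 + 2*196/173) = 1/(4316 + 2*196*(1/173)) = 1/(4316 + 392/173) = 1/(747060/173) = 173/747060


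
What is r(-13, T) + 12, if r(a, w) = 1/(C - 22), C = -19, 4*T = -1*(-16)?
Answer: 491/41 ≈ 11.976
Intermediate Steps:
T = 4 (T = (-1*(-16))/4 = (¼)*16 = 4)
r(a, w) = -1/41 (r(a, w) = 1/(-19 - 22) = 1/(-41) = -1/41)
r(-13, T) + 12 = -1/41 + 12 = 491/41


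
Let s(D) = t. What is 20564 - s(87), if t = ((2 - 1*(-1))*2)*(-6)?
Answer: 20600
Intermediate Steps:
t = -36 (t = ((2 + 1)*2)*(-6) = (3*2)*(-6) = 6*(-6) = -36)
s(D) = -36
20564 - s(87) = 20564 - 1*(-36) = 20564 + 36 = 20600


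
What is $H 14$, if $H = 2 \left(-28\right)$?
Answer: $-784$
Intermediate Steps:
$H = -56$
$H 14 = \left(-56\right) 14 = -784$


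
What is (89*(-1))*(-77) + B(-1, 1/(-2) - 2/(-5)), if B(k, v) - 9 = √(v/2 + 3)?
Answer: 6862 + √295/10 ≈ 6863.7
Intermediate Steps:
B(k, v) = 9 + √(3 + v/2) (B(k, v) = 9 + √(v/2 + 3) = 9 + √(3 + v/2))
(89*(-1))*(-77) + B(-1, 1/(-2) - 2/(-5)) = (89*(-1))*(-77) + (9 + √(12 + 2*(1/(-2) - 2/(-5)))/2) = -89*(-77) + (9 + √(12 + 2*(1*(-½) - 2*(-⅕)))/2) = 6853 + (9 + √(12 + 2*(-½ + ⅖))/2) = 6853 + (9 + √(12 + 2*(-⅒))/2) = 6853 + (9 + √(12 - ⅕)/2) = 6853 + (9 + √(59/5)/2) = 6853 + (9 + (√295/5)/2) = 6853 + (9 + √295/10) = 6862 + √295/10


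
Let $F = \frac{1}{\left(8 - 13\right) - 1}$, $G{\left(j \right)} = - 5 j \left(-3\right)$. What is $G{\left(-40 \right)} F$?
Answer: $100$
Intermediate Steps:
$G{\left(j \right)} = 15 j$
$F = - \frac{1}{6}$ ($F = \frac{1}{-5 - 1} = \frac{1}{-6} = - \frac{1}{6} \approx -0.16667$)
$G{\left(-40 \right)} F = 15 \left(-40\right) \left(- \frac{1}{6}\right) = \left(-600\right) \left(- \frac{1}{6}\right) = 100$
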